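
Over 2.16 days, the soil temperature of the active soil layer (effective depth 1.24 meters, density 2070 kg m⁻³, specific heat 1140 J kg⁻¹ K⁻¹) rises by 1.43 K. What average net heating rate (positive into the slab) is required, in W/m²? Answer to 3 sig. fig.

22.4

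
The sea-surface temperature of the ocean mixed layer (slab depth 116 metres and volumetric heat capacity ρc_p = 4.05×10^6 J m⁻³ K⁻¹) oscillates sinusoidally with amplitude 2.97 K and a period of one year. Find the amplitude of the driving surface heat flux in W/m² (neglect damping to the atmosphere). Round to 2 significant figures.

280

Areal heat capacity C = ρc_p × D = 4.05×10^6 × 116 = 4.70×10^8 J m⁻² K⁻¹.
ω = 2π / 3.15×10^7 s = 1.99×10^-7 s⁻¹.
Cω = 4.70×10^8 × 1.99×10^-7 = 93.6 W/(m²·K).
F₀ = A × Cω = 2.97 × 93.6 = 278 W/m².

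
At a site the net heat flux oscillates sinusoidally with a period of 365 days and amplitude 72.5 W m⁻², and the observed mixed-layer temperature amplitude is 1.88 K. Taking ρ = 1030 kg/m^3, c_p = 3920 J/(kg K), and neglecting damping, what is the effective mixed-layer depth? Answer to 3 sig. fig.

47.9 m

ω = 2π / 3.15×10^7 s = 1.99×10^-7 s⁻¹.
Required C = F₀ / (A ω) = 72.5 / (1.88 × 1.99×10^-7) = 1.94×10^8 J/(m²·K).
D = C / (ρ c_p) = 1.94×10^8 / (1030 × 3920) = 47.9 m.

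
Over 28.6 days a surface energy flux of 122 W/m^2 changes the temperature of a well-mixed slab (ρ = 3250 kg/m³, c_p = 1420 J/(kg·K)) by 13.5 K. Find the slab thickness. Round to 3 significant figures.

Heat input Q = F Δt = 122 × 2.47×10^6 s = 3.01×10^8 J/m².
Required areal heat capacity C = Q / ΔT = 2.23×10^7 J/(m²·K).
Depth D = C / (ρ c_p) = 2.23×10^7 / (3250 × 1420) = 4.84 m.

4.84 m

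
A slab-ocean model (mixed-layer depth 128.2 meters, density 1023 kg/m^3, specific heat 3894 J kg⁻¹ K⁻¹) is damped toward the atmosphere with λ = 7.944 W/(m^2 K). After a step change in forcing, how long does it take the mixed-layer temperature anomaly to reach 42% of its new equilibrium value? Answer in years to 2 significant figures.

1.1 years

Areal heat capacity C = ρ c_p D = 1023 × 3894 × 128.2 = 5.11×10^8 J/(m²·K).
τ = C / λ = 5.11×10^8 / 7.944 = 6.43×10^7 s.
Fraction reached: 1 − e^(−t/τ) = 0.42 ⇒ t = −τ ln(1 − 0.42) = τ × 0.545.
t = 3.50×10^7 s = 1.11 years.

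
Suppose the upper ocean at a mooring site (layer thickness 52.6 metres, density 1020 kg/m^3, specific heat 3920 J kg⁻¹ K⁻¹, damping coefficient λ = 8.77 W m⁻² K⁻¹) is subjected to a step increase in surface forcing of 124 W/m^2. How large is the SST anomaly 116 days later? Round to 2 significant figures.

Areal heat capacity C = ρ c_p D = 1020 × 3920 × 52.6 = 2.10×10^8 J m⁻² K⁻¹.
τ = C / λ = 2.10×10^8 / 8.77 = 2.40×10^7 s.
Equilibrium anomaly ΔT_eq = F / λ = 124 / 8.77 = 14.1 K.
t = 116 days = 1.00×10^7 s, so t/τ = 0.418.
ΔT(t) = ΔT_eq (1 − e^(−t/τ)) = 14.1 × (1 − e^−0.418) = 4.83 K.

4.8 K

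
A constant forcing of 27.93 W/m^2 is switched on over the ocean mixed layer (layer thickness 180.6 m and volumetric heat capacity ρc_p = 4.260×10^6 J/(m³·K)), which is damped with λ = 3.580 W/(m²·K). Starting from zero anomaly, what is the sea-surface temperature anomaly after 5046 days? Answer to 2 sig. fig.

6.8 K

Areal heat capacity C = ρc_p × D = 4.260×10^6 × 180.6 = 7.69×10^8 J/(m^2 K).
τ = C / λ = 7.69×10^8 / 3.580 = 2.15×10^8 s.
Equilibrium anomaly ΔT_eq = F / λ = 27.93 / 3.580 = 7.80 K.
t = 5046 days = 4.36×10^8 s, so t/τ = 2.03.
ΔT(t) = ΔT_eq (1 − e^(−t/τ)) = 7.80 × (1 − e^−2.03) = 6.78 K.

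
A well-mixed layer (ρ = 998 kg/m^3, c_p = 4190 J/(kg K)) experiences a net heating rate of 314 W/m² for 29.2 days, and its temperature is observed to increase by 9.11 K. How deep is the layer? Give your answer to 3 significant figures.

20.8 m

Heat input Q = F Δt = 314 × 2.52×10^6 s = 7.92×10^8 J/m².
Required areal heat capacity C = Q / ΔT = 8.70×10^7 J/(m²·K).
Depth D = C / (ρ c_p) = 8.70×10^7 / (998 × 4190) = 20.8 m.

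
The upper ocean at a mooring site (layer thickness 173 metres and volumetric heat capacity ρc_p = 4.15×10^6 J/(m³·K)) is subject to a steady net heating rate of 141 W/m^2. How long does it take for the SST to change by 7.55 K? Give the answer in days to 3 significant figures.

Areal heat capacity C = ρc_p × D = 4.15×10^6 × 173 = 7.18×10^8 J/(m²·K).
Time required: Δt = C ΔT / F = 7.18×10^8 × 7.55 / 141 = 3.84×10^7 s.
In days: 3.84×10^7 s / (86400 s/day) = 445 days.

445 days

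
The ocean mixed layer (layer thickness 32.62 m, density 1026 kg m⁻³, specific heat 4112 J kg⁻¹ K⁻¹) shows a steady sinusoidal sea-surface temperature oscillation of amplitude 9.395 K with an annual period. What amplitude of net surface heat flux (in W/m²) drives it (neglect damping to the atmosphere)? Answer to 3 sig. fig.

Areal heat capacity C = ρ c_p D = 1026 × 4112 × 32.62 = 1.38×10^8 J/(m²·K).
ω = 2π / 3.15×10^7 s = 1.99×10^-7 s⁻¹.
Cω = 1.38×10^8 × 1.99×10^-7 = 27.4 W/(m²·K).
F₀ = A × Cω = 9.395 × 27.4 = 258 W/m².

258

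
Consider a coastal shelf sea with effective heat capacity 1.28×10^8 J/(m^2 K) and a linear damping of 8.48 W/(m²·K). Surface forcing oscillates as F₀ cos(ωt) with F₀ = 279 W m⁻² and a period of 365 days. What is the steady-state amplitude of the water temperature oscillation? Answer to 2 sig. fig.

10 K

Areal heat capacity C = 1.28×10^8 J/(m^2 K) (given).
Angular frequency ω = 2π / T = 2π / 3.15×10^7 s = 1.99×10^-7 s⁻¹.
√((Cω)² + λ²) = √((25.5)² + 8.48²) = 26.9 W/(m²·K).
Amplitude A = F₀ / √((Cω)²+λ²) = 279 / 26.9 = 10.4 K.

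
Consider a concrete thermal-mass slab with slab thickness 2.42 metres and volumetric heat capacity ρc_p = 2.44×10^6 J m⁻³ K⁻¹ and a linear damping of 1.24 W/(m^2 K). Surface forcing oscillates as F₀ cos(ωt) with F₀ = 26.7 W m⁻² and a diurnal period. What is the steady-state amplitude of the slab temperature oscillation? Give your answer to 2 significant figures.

0.062 K

Areal heat capacity C = ρc_p × D = 2.44×10^6 × 2.42 = 5.90×10^6 J/(m²·K).
Angular frequency ω = 2π / T = 2π / 86400 s = 7.27×10^-5 s⁻¹.
√((Cω)² + λ²) = √((429)² + 1.24²) = 429 W/(m²·K).
Amplitude A = F₀ / √((Cω)²+λ²) = 26.7 / 429 = 0.0622 K.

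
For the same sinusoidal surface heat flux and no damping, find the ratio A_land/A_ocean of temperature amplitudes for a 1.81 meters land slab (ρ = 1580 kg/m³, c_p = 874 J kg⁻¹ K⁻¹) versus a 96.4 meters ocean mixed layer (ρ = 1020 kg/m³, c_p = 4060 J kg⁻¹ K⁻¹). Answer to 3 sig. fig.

160

C_ocean = 1020 × 4060 × 96.4 = 3.99×10^8 J/(m²·K).
C_land = 1580 × 874 × 1.81 = 2.50×10^6 J/(m²·K).
Undamped amplitude ∝ 1/C, so A_land/A_ocean = C_ocean/C_land = 160.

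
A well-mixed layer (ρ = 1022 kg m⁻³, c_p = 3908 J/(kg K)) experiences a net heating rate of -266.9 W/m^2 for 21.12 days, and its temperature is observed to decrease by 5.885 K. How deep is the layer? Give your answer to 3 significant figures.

20.7 m

Heat input Q = F Δt = -266.9 × 1.82×10^6 s = -4.87×10^8 J/m².
Required areal heat capacity C = Q / ΔT = 8.28×10^7 J/(m²·K).
Depth D = C / (ρ c_p) = 8.28×10^7 / (1022 × 3908) = 20.7 m.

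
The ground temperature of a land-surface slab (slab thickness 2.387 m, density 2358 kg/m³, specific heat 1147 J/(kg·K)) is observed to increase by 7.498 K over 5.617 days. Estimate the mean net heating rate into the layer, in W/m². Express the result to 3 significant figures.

99.7

Areal heat capacity C = ρ c_p D = 2358 × 1147 × 2.387 = 6.46×10^6 J m⁻² K⁻¹.
Required heat per unit area: Q = C ΔT = 6.46×10^6 × 7.498 = 4.84×10^7 J/m².
Flux F = Q / Δt = 4.84×10^7 / 4.85×10^5 s = 99.7 W/m².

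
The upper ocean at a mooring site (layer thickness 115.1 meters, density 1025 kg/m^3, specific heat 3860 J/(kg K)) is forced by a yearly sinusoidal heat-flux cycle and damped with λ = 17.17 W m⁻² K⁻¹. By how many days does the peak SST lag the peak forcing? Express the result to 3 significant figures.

80.4 days

Areal heat capacity C = ρ c_p D = 1025 × 3860 × 115.1 = 4.55×10^8 J/(m^2 K).
ω = 2π / 3.15×10^7 s = 1.99×10^-7 s⁻¹.
Phase lag φ = arctan(Cω/λ) = arctan(90.7/17.17) = 1.38 rad.
Time lag = φ / ω = 1.38 / 1.99×10^-7 = 6.95×10^6 s = 80.4 days.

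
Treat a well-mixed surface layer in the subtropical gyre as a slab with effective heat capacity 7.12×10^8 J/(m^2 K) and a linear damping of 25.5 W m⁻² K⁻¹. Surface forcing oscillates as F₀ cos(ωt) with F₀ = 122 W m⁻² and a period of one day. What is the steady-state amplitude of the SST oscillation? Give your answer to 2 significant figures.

Areal heat capacity C = 7.12×10^8 J/(m^2 K) (given).
Angular frequency ω = 2π / T = 2π / 86400 s = 7.27×10^-5 s⁻¹.
√((Cω)² + λ²) = √((51800)² + 25.5²) = 51800 W/(m²·K).
Amplitude A = F₀ / √((Cω)²+λ²) = 122 / 51800 = 0.00236 K.

0.0024 K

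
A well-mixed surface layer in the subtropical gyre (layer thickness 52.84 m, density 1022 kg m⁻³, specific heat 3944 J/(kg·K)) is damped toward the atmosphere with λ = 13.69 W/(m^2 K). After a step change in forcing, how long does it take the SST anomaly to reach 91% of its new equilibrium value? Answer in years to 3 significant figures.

1.19 years

Areal heat capacity C = ρ c_p D = 1022 × 3944 × 52.84 = 2.13×10^8 J m⁻² K⁻¹.
τ = C / λ = 2.13×10^8 / 13.69 = 1.56×10^7 s.
Fraction reached: 1 − e^(−t/τ) = 0.91 ⇒ t = −τ ln(1 − 0.91) = τ × 2.41.
t = 3.75×10^7 s = 1.19 years.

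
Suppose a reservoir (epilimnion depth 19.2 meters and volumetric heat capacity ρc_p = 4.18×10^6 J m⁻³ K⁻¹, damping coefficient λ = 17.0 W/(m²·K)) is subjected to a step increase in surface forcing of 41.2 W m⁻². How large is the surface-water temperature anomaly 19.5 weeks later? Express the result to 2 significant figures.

Areal heat capacity C = ρc_p × D = 4.18×10^6 × 19.2 = 8.03×10^7 J m⁻² K⁻¹.
τ = C / λ = 8.03×10^7 / 17.0 = 4.72×10^6 s.
Equilibrium anomaly ΔT_eq = F / λ = 41.2 / 17.0 = 2.42 K.
t = 19.5 weeks = 1.18×10^7 s, so t/τ = 2.50.
ΔT(t) = ΔT_eq (1 − e^(−t/τ)) = 2.42 × (1 − e^−2.50) = 2.22 K.

2.2 K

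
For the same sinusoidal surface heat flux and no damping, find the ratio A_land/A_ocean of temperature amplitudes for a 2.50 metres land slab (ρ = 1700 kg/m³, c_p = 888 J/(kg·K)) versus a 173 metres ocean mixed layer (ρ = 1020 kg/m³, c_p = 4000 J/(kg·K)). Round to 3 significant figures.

C_ocean = 1020 × 4000 × 173 = 7.06×10^8 J/(m²·K).
C_land = 1700 × 888 × 2.50 = 3.77×10^6 J/(m²·K).
Undamped amplitude ∝ 1/C, so A_land/A_ocean = C_ocean/C_land = 187.

187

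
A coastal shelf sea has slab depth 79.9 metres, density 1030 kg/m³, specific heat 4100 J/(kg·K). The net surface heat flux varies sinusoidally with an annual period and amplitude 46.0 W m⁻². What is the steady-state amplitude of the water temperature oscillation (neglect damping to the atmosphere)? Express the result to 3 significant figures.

0.684 K

Areal heat capacity C = ρ c_p D = 1030 × 4100 × 79.9 = 3.37×10^8 J/(m^2 K).
Angular frequency ω = 2π / T = 2π / 3.15×10^7 s = 1.99×10^-7 s⁻¹.
Cω = 3.37×10^8 × 1.99×10^-7 = 67.2 W/(m²·K).
Amplitude A = F₀ / (Cω) = 46.0 / 67.2 = 0.684 K.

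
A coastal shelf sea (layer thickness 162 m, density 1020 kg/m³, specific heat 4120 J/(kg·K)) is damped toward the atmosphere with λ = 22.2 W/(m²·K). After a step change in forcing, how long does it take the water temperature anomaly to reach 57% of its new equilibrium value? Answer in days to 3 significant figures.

300 days

Areal heat capacity C = ρ c_p D = 1020 × 4120 × 162 = 6.81×10^8 J/(m²·K).
τ = C / λ = 6.81×10^8 / 22.2 = 3.07×10^7 s.
Fraction reached: 1 − e^(−t/τ) = 0.57 ⇒ t = −τ ln(1 − 0.57) = τ × 0.844.
t = 2.59×10^7 s = 300 days.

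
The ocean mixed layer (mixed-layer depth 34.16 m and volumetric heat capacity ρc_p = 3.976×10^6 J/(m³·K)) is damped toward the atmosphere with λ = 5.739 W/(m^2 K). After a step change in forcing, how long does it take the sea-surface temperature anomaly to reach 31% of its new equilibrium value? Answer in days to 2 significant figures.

100 days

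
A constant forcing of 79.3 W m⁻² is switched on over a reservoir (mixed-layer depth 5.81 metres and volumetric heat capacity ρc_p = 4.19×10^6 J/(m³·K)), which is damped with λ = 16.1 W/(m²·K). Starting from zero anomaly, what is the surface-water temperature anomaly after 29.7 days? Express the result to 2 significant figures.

4.0 K

Areal heat capacity C = ρc_p × D = 4.19×10^6 × 5.81 = 2.43×10^7 J m⁻² K⁻¹.
τ = C / λ = 2.43×10^7 / 16.1 = 1.51×10^6 s.
Equilibrium anomaly ΔT_eq = F / λ = 79.3 / 16.1 = 4.93 K.
t = 29.7 days = 2.57×10^6 s, so t/τ = 1.70.
ΔT(t) = ΔT_eq (1 − e^(−t/τ)) = 4.93 × (1 − e^−1.70) = 4.02 K.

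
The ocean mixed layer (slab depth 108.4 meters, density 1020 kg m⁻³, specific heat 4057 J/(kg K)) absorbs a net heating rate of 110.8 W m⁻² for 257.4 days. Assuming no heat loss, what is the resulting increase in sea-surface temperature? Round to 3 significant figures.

5.49 K

Areal heat capacity C = ρ c_p D = 1020 × 4057 × 108.4 = 4.49×10^8 J m⁻² K⁻¹.
Net heat input Q = F Δt = 110.8 × (257.4 days × 86400 s/day) = 2.46×10^9 J/m².
ΔT = Q / C = 2.46×10^9 / 4.49×10^8 = 5.49 K.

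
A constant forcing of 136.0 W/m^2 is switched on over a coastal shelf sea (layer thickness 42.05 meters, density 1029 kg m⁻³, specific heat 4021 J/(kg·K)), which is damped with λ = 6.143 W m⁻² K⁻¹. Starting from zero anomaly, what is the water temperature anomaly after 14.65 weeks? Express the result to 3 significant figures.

5.95 K

Areal heat capacity C = ρ c_p D = 1029 × 4021 × 42.05 = 1.74×10^8 J/(m^2 K).
τ = C / λ = 1.74×10^8 / 6.143 = 2.83×10^7 s.
Equilibrium anomaly ΔT_eq = F / λ = 136.0 / 6.143 = 22.1 K.
t = 14.65 weeks = 8.86×10^6 s, so t/τ = 0.313.
ΔT(t) = ΔT_eq (1 − e^(−t/τ)) = 22.1 × (1 − e^−0.313) = 5.95 K.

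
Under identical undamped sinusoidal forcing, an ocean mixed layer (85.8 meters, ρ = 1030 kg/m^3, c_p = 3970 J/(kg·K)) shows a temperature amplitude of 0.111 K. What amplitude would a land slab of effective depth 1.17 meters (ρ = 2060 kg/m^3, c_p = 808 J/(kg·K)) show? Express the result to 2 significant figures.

C_ocean = 3.51×10^8 J/(m²·K); C_land = 1.95×10^6 J/(m²·K).
A ∝ 1/C ⇒ A_land = A_ocean × C_ocean/C_land = 0.111 × 180 = 20.0 K.

20 K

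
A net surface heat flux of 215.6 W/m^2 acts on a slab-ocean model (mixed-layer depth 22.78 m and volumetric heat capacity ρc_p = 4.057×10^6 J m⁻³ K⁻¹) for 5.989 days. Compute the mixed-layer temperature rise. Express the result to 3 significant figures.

1.21 K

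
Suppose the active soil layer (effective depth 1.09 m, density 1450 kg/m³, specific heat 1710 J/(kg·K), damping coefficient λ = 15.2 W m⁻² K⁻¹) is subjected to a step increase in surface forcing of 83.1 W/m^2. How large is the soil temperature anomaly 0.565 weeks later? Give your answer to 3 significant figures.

Areal heat capacity C = ρ c_p D = 1450 × 1710 × 1.09 = 2.70×10^6 J/(m^2 K).
τ = C / λ = 2.70×10^6 / 15.2 = 1.78×10^5 s.
Equilibrium anomaly ΔT_eq = F / λ = 83.1 / 15.2 = 5.47 K.
t = 0.565 weeks = 3.42×10^5 s, so t/τ = 1.92.
ΔT(t) = ΔT_eq (1 − e^(−t/τ)) = 5.47 × (1 − e^−1.92) = 4.67 K.

4.67 K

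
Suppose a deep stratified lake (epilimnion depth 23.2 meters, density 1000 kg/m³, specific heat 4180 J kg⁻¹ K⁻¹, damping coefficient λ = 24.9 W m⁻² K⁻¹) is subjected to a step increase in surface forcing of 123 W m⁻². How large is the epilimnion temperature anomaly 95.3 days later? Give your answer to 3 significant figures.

4.34 K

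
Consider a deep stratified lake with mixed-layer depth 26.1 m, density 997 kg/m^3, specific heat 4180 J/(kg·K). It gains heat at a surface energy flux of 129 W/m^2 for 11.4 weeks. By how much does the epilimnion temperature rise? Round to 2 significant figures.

Areal heat capacity C = ρ c_p D = 997 × 4180 × 26.1 = 1.09×10^8 J/(m^2 K).
Net heat input Q = F Δt = 129 × (11.4 weeks × 6.048×10^5 s/week) = 8.89×10^8 J/m².
ΔT = Q / C = 8.89×10^8 / 1.09×10^8 = 8.18 K.

8.2 K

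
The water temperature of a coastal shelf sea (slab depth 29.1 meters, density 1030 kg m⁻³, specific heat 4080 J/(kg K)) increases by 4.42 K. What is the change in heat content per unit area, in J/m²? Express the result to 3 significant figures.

5.41×10^8

Areal heat capacity C = ρ c_p D = 1030 × 4080 × 29.1 = 1.22×10^8 J/(m^2 K).
ΔQ = C ΔT = 1.22×10^8 × 4.42 = 5.41×10^8 J/m².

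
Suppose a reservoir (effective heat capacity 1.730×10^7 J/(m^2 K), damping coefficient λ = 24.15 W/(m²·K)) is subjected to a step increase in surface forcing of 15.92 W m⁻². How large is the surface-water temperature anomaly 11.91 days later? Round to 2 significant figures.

0.50 K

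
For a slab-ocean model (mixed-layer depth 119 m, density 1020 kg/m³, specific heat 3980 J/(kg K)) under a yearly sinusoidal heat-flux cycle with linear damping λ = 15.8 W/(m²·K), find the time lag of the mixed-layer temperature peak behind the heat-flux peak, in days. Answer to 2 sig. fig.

82 days

Areal heat capacity C = ρ c_p D = 1020 × 3980 × 119 = 4.83×10^8 J m⁻² K⁻¹.
ω = 2π / 3.15×10^7 s = 1.99×10^-7 s⁻¹.
Phase lag φ = arctan(Cω/λ) = arctan(96.3/15.8) = 1.41 rad.
Time lag = φ / ω = 1.41 / 1.99×10^-7 = 7.07×10^6 s = 81.8 days.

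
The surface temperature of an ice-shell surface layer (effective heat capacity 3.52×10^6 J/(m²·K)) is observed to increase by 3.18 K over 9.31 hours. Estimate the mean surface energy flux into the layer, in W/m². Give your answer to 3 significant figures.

334

Areal heat capacity C = 3.52×10^6 J/(m²·K) (given).
Required heat per unit area: Q = C ΔT = 3.52×10^6 × 3.18 = 1.12×10^7 J/m².
Flux F = Q / Δt = 1.12×10^7 / 33500 s = 334 W/m².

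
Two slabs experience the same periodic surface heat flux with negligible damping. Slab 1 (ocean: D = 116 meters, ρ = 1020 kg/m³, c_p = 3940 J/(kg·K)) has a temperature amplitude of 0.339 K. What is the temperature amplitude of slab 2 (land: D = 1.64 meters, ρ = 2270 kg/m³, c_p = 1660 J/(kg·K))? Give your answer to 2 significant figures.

C_ocean = 4.66×10^8 J/(m²·K); C_land = 6.18×10^6 J/(m²·K).
A ∝ 1/C ⇒ A_land = A_ocean × C_ocean/C_land = 0.339 × 75.4 = 25.6 K.

26 K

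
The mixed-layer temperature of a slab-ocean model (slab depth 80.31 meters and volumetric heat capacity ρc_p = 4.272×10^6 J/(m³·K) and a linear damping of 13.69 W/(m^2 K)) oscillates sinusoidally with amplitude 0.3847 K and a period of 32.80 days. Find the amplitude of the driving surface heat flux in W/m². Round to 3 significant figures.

293

Areal heat capacity C = ρc_p × D = 4.272×10^6 × 80.31 = 3.43×10^8 J m⁻² K⁻¹.
ω = 2π / 2.83×10^6 s = 2.22×10^-6 s⁻¹.
√((Cω)² + λ²) = √((761)² + 13.69²) = 761 W/(m²·K).
F₀ = A × √((Cω)²+λ²) = 0.3847 × 761 = 293 W/m².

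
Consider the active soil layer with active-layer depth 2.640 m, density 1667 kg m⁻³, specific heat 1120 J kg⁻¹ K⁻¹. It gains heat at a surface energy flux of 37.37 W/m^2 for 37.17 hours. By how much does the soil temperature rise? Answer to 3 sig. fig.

1.01 K

Areal heat capacity C = ρ c_p D = 1667 × 1120 × 2.640 = 4.93×10^6 J/(m²·K).
Net heat input Q = F Δt = 37.37 × (37.17 hours × 3600 s/hour) = 5.00×10^6 J/m².
ΔT = Q / C = 5.00×10^6 / 4.93×10^6 = 1.01 K.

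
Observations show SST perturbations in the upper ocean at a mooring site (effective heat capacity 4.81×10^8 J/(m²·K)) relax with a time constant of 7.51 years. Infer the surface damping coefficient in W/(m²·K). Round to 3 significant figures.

Areal heat capacity C = 4.81×10^8 J/(m²·K) (given).
τ = 7.51 years = 2.37×10^8 s.
λ = C / τ = 4.81×10^8 / 2.37×10^8 = 2.03 W/(m²·K).

2.03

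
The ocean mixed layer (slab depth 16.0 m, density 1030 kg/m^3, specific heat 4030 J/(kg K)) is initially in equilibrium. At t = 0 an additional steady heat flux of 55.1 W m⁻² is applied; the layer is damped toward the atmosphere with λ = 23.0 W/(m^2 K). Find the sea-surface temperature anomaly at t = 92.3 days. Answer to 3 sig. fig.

2.24 K

Areal heat capacity C = ρ c_p D = 1030 × 4030 × 16.0 = 6.64×10^7 J/(m^2 K).
τ = C / λ = 6.64×10^7 / 23.0 = 2.89×10^6 s.
Equilibrium anomaly ΔT_eq = F / λ = 55.1 / 23.0 = 2.40 K.
t = 92.3 days = 7.97×10^6 s, so t/τ = 2.76.
ΔT(t) = ΔT_eq (1 − e^(−t/τ)) = 2.40 × (1 − e^−2.76) = 2.24 K.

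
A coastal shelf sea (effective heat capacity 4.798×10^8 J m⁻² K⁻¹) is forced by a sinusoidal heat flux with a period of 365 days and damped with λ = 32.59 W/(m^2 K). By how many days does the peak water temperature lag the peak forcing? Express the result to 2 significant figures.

72 days

Areal heat capacity C = 4.798×10^8 J m⁻² K⁻¹ (given).
ω = 2π / 3.15×10^7 s = 1.99×10^-7 s⁻¹.
Phase lag φ = arctan(Cω/λ) = arctan(95.6/32.59) = 1.24 rad.
Time lag = φ / ω = 1.24 / 1.99×10^-7 = 6.23×10^6 s = 72.2 days.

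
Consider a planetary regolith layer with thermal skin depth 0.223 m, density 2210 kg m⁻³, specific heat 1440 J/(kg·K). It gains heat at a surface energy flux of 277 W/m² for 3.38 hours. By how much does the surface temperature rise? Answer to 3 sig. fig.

4.75 K

Areal heat capacity C = ρ c_p D = 2210 × 1440 × 0.223 = 7.10×10^5 J/(m²·K).
Net heat input Q = F Δt = 277 × (3.38 hours × 3600 s/hour) = 3.37×10^6 J/m².
ΔT = Q / C = 3.37×10^6 / 7.10×10^5 = 4.75 K.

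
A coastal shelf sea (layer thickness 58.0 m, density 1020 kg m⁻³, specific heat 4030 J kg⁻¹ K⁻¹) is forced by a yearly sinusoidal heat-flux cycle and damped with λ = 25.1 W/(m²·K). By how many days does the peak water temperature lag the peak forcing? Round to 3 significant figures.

63.0 days

Areal heat capacity C = ρ c_p D = 1020 × 4030 × 58.0 = 2.38×10^8 J/(m^2 K).
ω = 2π / 3.15×10^7 s = 1.99×10^-7 s⁻¹.
Phase lag φ = arctan(Cω/λ) = arctan(47.5/25.1) = 1.08 rad.
Time lag = φ / ω = 1.08 / 1.99×10^-7 = 5.44×10^6 s = 63.0 days.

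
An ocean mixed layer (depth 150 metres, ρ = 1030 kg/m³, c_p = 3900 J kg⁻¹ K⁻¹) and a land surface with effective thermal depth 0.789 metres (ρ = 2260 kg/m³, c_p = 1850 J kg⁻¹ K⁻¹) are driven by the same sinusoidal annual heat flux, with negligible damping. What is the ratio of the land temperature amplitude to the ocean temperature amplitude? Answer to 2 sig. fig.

180

C_ocean = 1030 × 3900 × 150 = 6.03×10^8 J/(m²·K).
C_land = 2260 × 1850 × 0.789 = 3.30×10^6 J/(m²·K).
Undamped amplitude ∝ 1/C, so A_land/A_ocean = C_ocean/C_land = 183.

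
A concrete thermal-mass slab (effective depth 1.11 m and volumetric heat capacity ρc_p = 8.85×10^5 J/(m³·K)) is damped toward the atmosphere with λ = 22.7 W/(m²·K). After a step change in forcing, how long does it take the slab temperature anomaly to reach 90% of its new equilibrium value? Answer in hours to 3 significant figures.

27.7 hours

Areal heat capacity C = ρc_p × D = 8.85×10^5 × 1.11 = 9.82×10^5 J/(m²·K).
τ = C / λ = 9.82×10^5 / 22.7 = 43300 s.
Fraction reached: 1 − e^(−t/τ) = 0.90 ⇒ t = −τ ln(1 − 0.90) = τ × 2.30.
t = 99600 s = 27.7 hours.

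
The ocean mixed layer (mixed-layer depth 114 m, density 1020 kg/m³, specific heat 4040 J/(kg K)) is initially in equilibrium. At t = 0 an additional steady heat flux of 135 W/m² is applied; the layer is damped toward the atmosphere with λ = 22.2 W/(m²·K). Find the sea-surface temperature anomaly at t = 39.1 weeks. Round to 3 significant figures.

Areal heat capacity C = ρ c_p D = 1020 × 4040 × 114 = 4.70×10^8 J m⁻² K⁻¹.
τ = C / λ = 4.70×10^8 / 22.2 = 2.12×10^7 s.
Equilibrium anomaly ΔT_eq = F / λ = 135 / 22.2 = 6.08 K.
t = 39.1 weeks = 2.36×10^7 s, so t/τ = 1.12.
ΔT(t) = ΔT_eq (1 − e^(−t/τ)) = 6.08 × (1 − e^−1.12) = 4.09 K.

4.09 K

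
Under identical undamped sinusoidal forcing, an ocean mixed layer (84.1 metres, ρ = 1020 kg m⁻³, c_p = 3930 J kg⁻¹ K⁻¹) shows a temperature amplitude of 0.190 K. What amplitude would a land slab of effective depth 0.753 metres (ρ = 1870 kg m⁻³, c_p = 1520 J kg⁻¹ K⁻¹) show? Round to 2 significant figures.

30 K

C_ocean = 3.37×10^8 J/(m²·K); C_land = 2.14×10^6 J/(m²·K).
A ∝ 1/C ⇒ A_land = A_ocean × C_ocean/C_land = 0.190 × 158 = 29.9 K.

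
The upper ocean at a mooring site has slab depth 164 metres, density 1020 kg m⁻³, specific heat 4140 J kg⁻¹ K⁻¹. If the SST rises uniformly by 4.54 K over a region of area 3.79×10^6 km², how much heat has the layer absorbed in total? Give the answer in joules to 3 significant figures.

1.19×10^22 J

Areal heat capacity C = ρ c_p D = 1020 × 4140 × 164 = 6.93×10^8 J m⁻² K⁻¹.
Heat per unit area: q = C ΔT = 6.93×10^8 × 4.54 = 3.14×10^9 J/m².
Total heat: Q = q × A = 3.14×10^9 × (3.79×10^6 × 10⁶ m²) = 1.19×10^22 J.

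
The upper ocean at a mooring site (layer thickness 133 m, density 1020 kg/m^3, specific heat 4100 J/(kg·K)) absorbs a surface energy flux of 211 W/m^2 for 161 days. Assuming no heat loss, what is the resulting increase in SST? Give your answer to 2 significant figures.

5.3 K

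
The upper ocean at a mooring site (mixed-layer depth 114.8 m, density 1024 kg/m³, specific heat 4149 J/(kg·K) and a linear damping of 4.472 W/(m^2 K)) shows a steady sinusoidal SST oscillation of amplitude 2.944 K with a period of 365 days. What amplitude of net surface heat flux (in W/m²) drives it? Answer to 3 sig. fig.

Areal heat capacity C = ρ c_p D = 1024 × 4149 × 114.8 = 4.88×10^8 J/(m^2 K).
ω = 2π / 3.15×10^7 s = 1.99×10^-7 s⁻¹.
√((Cω)² + λ²) = √((97.2)² + 4.472²) = 97.3 W/(m²·K).
F₀ = A × √((Cω)²+λ²) = 2.944 × 97.3 = 286 W/m².

286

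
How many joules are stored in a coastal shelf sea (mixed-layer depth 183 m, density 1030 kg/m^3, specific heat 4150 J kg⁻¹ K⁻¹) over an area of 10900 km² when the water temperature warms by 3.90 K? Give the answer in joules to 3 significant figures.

Areal heat capacity C = ρ c_p D = 1030 × 4150 × 183 = 7.82×10^8 J m⁻² K⁻¹.
Heat per unit area: q = C ΔT = 7.82×10^8 × 3.90 = 3.05×10^9 J/m².
Total heat: Q = q × A = 3.05×10^9 × (10900 × 10⁶ m²) = 3.33×10^19 J.

3.33×10^19 J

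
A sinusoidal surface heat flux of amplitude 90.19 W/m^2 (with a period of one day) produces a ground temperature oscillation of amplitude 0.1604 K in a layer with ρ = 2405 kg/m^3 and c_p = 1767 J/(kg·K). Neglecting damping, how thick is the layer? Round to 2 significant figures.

ω = 2π / 86400 s = 7.27×10^-5 s⁻¹.
Required C = F₀ / (A ω) = 90.19 / (0.1604 × 7.27×10^-5) = 7.73×10^6 J/(m²·K).
D = C / (ρ c_p) = 7.73×10^6 / (2405 × 1767) = 1.82 m.

1.8 m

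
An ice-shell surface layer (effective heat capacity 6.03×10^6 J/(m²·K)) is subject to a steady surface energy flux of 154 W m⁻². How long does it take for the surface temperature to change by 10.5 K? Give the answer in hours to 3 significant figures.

114 hours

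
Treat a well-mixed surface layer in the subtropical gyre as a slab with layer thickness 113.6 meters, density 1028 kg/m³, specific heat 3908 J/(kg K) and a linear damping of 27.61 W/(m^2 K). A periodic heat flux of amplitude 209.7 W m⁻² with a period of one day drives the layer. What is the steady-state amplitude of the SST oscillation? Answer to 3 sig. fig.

Areal heat capacity C = ρ c_p D = 1028 × 3908 × 113.6 = 4.56×10^8 J/(m^2 K).
Angular frequency ω = 2π / T = 2π / 86400 s = 7.27×10^-5 s⁻¹.
√((Cω)² + λ²) = √((33200)² + 27.61²) = 33200 W/(m²·K).
Amplitude A = F₀ / √((Cω)²+λ²) = 209.7 / 33200 = 0.00632 K.

0.00632 K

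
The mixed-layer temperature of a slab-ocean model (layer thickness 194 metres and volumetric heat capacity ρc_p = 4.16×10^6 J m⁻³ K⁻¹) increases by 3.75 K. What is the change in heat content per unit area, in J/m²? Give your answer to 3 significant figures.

3.03×10^9

Areal heat capacity C = ρc_p × D = 4.16×10^6 × 194 = 8.07×10^8 J m⁻² K⁻¹.
ΔQ = C ΔT = 8.07×10^8 × 3.75 = 3.03×10^9 J/m².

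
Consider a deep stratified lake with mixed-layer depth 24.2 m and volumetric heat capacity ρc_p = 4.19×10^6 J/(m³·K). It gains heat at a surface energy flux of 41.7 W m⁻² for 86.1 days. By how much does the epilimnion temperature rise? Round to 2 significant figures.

3.1 K

Areal heat capacity C = ρc_p × D = 4.19×10^6 × 24.2 = 1.01×10^8 J m⁻² K⁻¹.
Net heat input Q = F Δt = 41.7 × (86.1 days × 86400 s/day) = 3.10×10^8 J/m².
ΔT = Q / C = 3.10×10^8 / 1.01×10^8 = 3.06 K.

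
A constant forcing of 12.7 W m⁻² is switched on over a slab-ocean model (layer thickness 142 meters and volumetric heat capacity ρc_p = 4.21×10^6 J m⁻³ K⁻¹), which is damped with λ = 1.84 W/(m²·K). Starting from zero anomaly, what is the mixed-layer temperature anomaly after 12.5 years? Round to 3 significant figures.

Areal heat capacity C = ρc_p × D = 4.21×10^6 × 142 = 5.98×10^8 J/(m^2 K).
τ = C / λ = 5.98×10^8 / 1.84 = 3.25×10^8 s.
Equilibrium anomaly ΔT_eq = F / λ = 12.7 / 1.84 = 6.90 K.
t = 12.5 years = 3.94×10^8 s, so t/τ = 1.21.
ΔT(t) = ΔT_eq (1 − e^(−t/τ)) = 6.90 × (1 − e^−1.21) = 4.85 K.

4.85 K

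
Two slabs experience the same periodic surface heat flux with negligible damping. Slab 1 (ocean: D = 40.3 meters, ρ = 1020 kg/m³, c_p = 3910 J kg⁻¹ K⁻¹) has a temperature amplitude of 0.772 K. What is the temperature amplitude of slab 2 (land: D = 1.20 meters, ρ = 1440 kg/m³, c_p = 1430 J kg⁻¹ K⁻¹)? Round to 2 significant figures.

C_ocean = 1.61×10^8 J/(m²·K); C_land = 2.47×10^6 J/(m²·K).
A ∝ 1/C ⇒ A_land = A_ocean × C_ocean/C_land = 0.772 × 65.0 = 50.2 K.

50 K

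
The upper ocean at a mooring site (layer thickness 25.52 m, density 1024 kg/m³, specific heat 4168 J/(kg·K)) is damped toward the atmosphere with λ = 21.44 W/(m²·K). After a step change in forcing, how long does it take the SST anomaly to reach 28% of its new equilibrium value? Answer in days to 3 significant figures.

19.3 days

Areal heat capacity C = ρ c_p D = 1024 × 4168 × 25.52 = 1.09×10^8 J/(m^2 K).
τ = C / λ = 1.09×10^8 / 21.44 = 5.08×10^6 s.
Fraction reached: 1 − e^(−t/τ) = 0.28 ⇒ t = −τ ln(1 − 0.28) = τ × 0.329.
t = 1.67×10^6 s = 19.3 days.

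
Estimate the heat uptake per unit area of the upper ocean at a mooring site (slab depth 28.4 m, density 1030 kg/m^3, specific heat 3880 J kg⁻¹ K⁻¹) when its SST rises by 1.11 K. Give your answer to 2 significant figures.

1.3×10^8

Areal heat capacity C = ρ c_p D = 1030 × 3880 × 28.4 = 1.13×10^8 J/(m^2 K).
ΔQ = C ΔT = 1.13×10^8 × 1.11 = 1.26×10^8 J/m².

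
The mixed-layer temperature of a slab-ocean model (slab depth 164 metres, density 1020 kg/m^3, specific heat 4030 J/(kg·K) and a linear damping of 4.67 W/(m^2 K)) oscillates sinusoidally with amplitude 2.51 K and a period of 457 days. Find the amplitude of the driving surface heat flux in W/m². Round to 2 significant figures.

Areal heat capacity C = ρ c_p D = 1020 × 4030 × 164 = 6.74×10^8 J m⁻² K⁻¹.
ω = 2π / 3.95×10^7 s = 1.59×10^-7 s⁻¹.
√((Cω)² + λ²) = √((107)² + 4.67²) = 107 W/(m²·K).
F₀ = A × √((Cω)²+λ²) = 2.51 × 107 = 270 W/m².

270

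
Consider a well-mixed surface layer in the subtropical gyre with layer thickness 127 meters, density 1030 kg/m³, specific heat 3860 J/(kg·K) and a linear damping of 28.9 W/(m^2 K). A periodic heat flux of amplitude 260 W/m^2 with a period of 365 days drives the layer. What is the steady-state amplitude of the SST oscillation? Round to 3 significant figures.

Areal heat capacity C = ρ c_p D = 1030 × 3860 × 127 = 5.05×10^8 J/(m²·K).
Angular frequency ω = 2π / T = 2π / 3.15×10^7 s = 1.99×10^-7 s⁻¹.
√((Cω)² + λ²) = √((101)² + 28.9²) = 105 W/(m²·K).
Amplitude A = F₀ / √((Cω)²+λ²) = 260 / 105 = 2.48 K.

2.48 K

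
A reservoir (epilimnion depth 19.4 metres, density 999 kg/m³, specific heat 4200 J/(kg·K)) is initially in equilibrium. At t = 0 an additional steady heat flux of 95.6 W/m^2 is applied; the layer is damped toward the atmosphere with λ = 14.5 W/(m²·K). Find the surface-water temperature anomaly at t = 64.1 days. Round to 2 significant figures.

4.1 K

Areal heat capacity C = ρ c_p D = 999 × 4200 × 19.4 = 8.14×10^7 J/(m^2 K).
τ = C / λ = 8.14×10^7 / 14.5 = 5.61×10^6 s.
Equilibrium anomaly ΔT_eq = F / λ = 95.6 / 14.5 = 6.59 K.
t = 64.1 days = 5.54×10^6 s, so t/τ = 0.987.
ΔT(t) = ΔT_eq (1 − e^(−t/τ)) = 6.59 × (1 − e^−0.987) = 4.13 K.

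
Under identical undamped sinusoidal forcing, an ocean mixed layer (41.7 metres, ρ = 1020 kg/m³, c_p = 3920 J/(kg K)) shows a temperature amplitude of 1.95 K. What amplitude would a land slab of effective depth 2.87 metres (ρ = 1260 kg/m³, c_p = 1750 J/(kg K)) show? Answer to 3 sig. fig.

51.4 K

C_ocean = 1.67×10^8 J/(m²·K); C_land = 6.33×10^6 J/(m²·K).
A ∝ 1/C ⇒ A_land = A_ocean × C_ocean/C_land = 1.95 × 26.3 = 51.4 K.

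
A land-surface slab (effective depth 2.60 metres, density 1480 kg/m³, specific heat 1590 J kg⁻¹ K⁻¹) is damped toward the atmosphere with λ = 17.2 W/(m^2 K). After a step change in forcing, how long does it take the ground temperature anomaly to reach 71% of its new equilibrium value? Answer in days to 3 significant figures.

Areal heat capacity C = ρ c_p D = 1480 × 1590 × 2.60 = 6.12×10^6 J m⁻² K⁻¹.
τ = C / λ = 6.12×10^6 / 17.2 = 3.56×10^5 s.
Fraction reached: 1 − e^(−t/τ) = 0.71 ⇒ t = −τ ln(1 − 0.71) = τ × 1.24.
t = 4.40×10^5 s = 5.10 days.

5.10 days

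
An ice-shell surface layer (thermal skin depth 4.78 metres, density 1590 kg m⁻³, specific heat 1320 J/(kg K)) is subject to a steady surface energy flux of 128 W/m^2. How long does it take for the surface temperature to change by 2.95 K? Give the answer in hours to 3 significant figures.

Areal heat capacity C = ρ c_p D = 1590 × 1320 × 4.78 = 1.00×10^7 J m⁻² K⁻¹.
Time required: Δt = C ΔT / F = 1.00×10^7 × 2.95 / 128 = 2.31×10^5 s.
In hours: 2.31×10^5 s / (3600 s/hour) = 64.2 hours.

64.2 hours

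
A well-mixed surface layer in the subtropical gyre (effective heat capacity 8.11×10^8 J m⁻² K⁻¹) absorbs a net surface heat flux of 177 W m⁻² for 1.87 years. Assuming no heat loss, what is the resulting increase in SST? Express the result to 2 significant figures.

Areal heat capacity C = 8.11×10^8 J m⁻² K⁻¹ (given).
Net heat input Q = F Δt = 177 × (1.87 years × 3.156×10^7 s/year) = 1.04×10^10 J/m².
ΔT = Q / C = 1.04×10^10 / 8.11×10^8 = 12.9 K.

13 K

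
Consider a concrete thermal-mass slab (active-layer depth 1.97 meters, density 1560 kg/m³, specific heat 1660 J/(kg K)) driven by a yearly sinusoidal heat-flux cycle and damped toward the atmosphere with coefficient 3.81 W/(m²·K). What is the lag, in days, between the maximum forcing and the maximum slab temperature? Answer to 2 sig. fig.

15 days

Areal heat capacity C = ρ c_p D = 1560 × 1660 × 1.97 = 5.10×10^6 J/(m²·K).
ω = 2π / 3.15×10^7 s = 1.99×10^-7 s⁻¹.
Phase lag φ = arctan(Cω/λ) = arctan(1.02/3.81) = 0.261 rad.
Time lag = φ / ω = 0.261 / 1.99×10^-7 = 1.31×10^6 s = 15.1 days.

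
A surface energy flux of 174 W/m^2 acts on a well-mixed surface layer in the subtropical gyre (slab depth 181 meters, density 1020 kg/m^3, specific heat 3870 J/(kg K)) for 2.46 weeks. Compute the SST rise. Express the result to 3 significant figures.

Areal heat capacity C = ρ c_p D = 1020 × 3870 × 181 = 7.14×10^8 J/(m²·K).
Net heat input Q = F Δt = 174 × (2.46 weeks × 6.048×10^5 s/week) = 2.59×10^8 J/m².
ΔT = Q / C = 2.59×10^8 / 7.14×10^8 = 0.362 K.

0.362 K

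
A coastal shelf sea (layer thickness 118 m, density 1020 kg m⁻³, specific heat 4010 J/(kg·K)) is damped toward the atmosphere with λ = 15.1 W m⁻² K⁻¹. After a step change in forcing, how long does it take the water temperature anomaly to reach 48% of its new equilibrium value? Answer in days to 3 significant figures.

242 days

Areal heat capacity C = ρ c_p D = 1020 × 4010 × 118 = 4.83×10^8 J m⁻² K⁻¹.
τ = C / λ = 4.83×10^8 / 15.1 = 3.20×10^7 s.
Fraction reached: 1 − e^(−t/τ) = 0.48 ⇒ t = −τ ln(1 − 0.48) = τ × 0.654.
t = 2.09×10^7 s = 242 days.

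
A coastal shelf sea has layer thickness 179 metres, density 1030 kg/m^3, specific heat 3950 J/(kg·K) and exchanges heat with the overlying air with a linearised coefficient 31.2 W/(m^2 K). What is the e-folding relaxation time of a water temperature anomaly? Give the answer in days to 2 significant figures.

Areal heat capacity C = ρ c_p D = 1030 × 3950 × 179 = 7.28×10^8 J m⁻² K⁻¹.
Relaxation time τ = C / λ = 7.28×10^8 / 31.2 = 2.33×10^7 s.
In days: 2.33×10^7 s / (86400 s/day) = 270 days.

270 days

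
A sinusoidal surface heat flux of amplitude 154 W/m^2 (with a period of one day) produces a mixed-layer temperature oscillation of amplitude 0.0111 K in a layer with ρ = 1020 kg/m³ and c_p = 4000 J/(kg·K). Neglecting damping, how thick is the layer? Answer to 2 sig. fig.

ω = 2π / 86400 s = 7.27×10^-5 s⁻¹.
Required C = F₀ / (A ω) = 154 / (0.0111 × 7.27×10^-5) = 1.91×10^8 J/(m²·K).
D = C / (ρ c_p) = 1.91×10^8 / (1020 × 4000) = 46.8 m.

47 m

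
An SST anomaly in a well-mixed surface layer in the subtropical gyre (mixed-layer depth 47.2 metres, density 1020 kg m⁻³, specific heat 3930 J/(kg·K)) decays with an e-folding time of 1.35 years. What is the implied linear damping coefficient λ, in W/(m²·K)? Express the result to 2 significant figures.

4.4

Areal heat capacity C = ρ c_p D = 1020 × 3930 × 47.2 = 1.89×10^8 J/(m²·K).
τ = 1.35 years = 4.26×10^7 s.
λ = C / τ = 1.89×10^8 / 4.26×10^7 = 4.44 W/(m²·K).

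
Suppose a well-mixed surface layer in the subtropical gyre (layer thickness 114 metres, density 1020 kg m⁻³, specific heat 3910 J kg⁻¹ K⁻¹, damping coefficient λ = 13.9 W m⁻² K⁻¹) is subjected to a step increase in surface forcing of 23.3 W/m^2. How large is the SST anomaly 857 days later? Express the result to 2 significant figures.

1.5 K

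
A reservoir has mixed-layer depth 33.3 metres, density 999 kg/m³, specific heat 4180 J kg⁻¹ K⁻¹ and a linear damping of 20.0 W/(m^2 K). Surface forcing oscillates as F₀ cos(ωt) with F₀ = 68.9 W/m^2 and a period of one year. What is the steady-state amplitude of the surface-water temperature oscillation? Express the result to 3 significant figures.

Areal heat capacity C = ρ c_p D = 999 × 4180 × 33.3 = 1.39×10^8 J m⁻² K⁻¹.
Angular frequency ω = 2π / T = 2π / 3.15×10^7 s = 1.99×10^-7 s⁻¹.
√((Cω)² + λ²) = √((27.7)² + 20.0²) = 34.2 W/(m²·K).
Amplitude A = F₀ / √((Cω)²+λ²) = 68.9 / 34.2 = 2.02 K.

2.02 K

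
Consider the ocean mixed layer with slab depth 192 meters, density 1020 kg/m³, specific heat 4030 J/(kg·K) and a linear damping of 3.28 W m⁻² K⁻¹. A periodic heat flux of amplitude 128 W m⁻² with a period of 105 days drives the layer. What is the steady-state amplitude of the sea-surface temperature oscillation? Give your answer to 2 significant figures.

0.23 K

Areal heat capacity C = ρ c_p D = 1020 × 4030 × 192 = 7.89×10^8 J/(m²·K).
Angular frequency ω = 2π / T = 2π / 9.07×10^6 s = 6.93×10^-7 s⁻¹.
√((Cω)² + λ²) = √((547)² + 3.28²) = 547 W/(m²·K).
Amplitude A = F₀ / √((Cω)²+λ²) = 128 / 547 = 0.234 K.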